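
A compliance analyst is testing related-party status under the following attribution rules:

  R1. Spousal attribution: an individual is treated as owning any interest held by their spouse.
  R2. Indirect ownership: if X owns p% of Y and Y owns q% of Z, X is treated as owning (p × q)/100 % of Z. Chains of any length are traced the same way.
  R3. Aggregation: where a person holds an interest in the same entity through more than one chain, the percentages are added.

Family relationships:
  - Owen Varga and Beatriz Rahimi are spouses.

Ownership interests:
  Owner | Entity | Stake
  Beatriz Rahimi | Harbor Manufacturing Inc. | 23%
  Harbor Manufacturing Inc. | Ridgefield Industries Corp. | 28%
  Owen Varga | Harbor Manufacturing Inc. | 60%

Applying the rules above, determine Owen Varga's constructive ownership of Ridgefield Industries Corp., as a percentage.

23.24%

By spousal attribution (R1), Owen Varga is treated as also owning Beatriz Rahimi's interest in Harbor Manufacturing Inc, giving 60% + 23% = 83%.
Chain via Harbor Manufacturing Inc. (R2): 83% × 28% = 23.24% of Ridgefield Industries Corp.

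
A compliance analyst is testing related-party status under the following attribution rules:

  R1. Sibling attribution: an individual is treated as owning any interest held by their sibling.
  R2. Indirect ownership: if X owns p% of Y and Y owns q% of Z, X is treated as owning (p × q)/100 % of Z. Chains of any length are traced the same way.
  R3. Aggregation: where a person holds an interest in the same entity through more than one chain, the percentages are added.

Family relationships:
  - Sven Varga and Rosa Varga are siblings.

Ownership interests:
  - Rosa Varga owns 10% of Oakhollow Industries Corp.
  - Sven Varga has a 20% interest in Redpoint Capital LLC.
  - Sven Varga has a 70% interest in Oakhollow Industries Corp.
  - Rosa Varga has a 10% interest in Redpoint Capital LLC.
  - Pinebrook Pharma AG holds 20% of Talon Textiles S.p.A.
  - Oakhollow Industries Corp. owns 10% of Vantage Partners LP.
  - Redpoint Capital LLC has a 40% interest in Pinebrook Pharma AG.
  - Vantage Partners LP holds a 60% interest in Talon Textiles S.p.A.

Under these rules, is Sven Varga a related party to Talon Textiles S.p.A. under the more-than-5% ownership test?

Yes

By sibling attribution (R1), Sven Varga is treated as also owning Rosa Varga's interest in Redpoint Capital LLC, giving 20% + 10% = 30%.
By sibling attribution (R1), Sven Varga is treated as also owning Rosa Varga's interest in Oakhollow Industries Corp, giving 70% + 10% = 80%.
Chain via Redpoint Capital LLC → Pinebrook Pharma AG (R2): 30% × 40% × 20% = 2.4% of Talon Textiles S.p.A.
Chain via Oakhollow Industries Corp. → Vantage Partners LP (R2): 80% × 10% × 60% = 4.8% of Talon Textiles S.p.A.
Aggregating (R3): 2.4% + 4.8% = 7.2%.
7.2% exceeds the 5% threshold, so Sven is a related party to Talon Textiles S.p.A.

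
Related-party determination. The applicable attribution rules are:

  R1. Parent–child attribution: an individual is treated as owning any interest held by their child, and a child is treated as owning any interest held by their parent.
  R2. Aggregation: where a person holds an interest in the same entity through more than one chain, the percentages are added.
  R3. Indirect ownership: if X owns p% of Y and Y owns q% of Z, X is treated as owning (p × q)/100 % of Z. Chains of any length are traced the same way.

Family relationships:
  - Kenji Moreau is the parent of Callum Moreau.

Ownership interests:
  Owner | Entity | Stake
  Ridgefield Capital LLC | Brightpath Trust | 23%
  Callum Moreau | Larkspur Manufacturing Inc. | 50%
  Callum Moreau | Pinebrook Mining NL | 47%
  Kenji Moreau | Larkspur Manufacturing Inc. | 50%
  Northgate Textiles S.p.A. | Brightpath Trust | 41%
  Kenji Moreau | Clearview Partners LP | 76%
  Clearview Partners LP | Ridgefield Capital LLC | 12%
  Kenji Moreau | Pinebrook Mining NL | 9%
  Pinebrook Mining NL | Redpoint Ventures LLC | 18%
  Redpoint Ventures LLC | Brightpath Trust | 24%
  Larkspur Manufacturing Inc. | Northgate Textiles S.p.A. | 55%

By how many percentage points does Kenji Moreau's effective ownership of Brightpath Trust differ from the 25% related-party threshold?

By parent–child attribution (R1), Kenji Moreau is treated as also owning Callum Moreau's interest in Pinebrook Mining NL, giving 9% + 47% = 56%.
By parent–child attribution (R1), Kenji Moreau is treated as also owning Callum Moreau's interest in Larkspur Manufacturing Inc, giving 50% + 50% = 100%.
Chain via Pinebrook Mining NL → Redpoint Ventures LLC (R3): 56% × 18% × 24% = 2.4192% of Brightpath Trust.
Chain via Clearview Partners LP → Ridgefield Capital LLC (R3): 76% × 12% × 23% = 2.0976% of Brightpath Trust.
Chain via Larkspur Manufacturing Inc. → Northgate Textiles S.p.A. (R3): 100% × 55% × 41% = 22.55% of Brightpath Trust.
Aggregating (R2): 2.4192% + 2.0976% + 22.55% = 27.0668%.
27.0668% exceeds the 25% threshold by 2.0668 percentage points.

2.0668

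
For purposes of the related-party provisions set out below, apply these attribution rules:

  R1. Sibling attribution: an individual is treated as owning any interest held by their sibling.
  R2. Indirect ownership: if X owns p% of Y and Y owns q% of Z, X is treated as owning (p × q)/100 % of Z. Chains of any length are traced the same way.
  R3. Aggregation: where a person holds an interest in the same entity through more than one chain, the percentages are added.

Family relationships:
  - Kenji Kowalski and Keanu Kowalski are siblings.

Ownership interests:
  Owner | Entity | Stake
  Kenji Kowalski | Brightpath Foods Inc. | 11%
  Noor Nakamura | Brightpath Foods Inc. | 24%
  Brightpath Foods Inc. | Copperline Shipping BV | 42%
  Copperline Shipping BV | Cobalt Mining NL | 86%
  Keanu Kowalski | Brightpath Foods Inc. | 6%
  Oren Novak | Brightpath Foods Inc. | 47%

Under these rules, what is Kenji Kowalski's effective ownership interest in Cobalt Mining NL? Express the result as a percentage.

6.1404%

By sibling attribution (R1), Kenji Kowalski is treated as also owning Keanu Kowalski's interest in Brightpath Foods Inc, giving 11% + 6% = 17%.
Chain via Brightpath Foods Inc. → Copperline Shipping BV (R2): 17% × 42% × 86% = 6.1404% of Cobalt Mining NL.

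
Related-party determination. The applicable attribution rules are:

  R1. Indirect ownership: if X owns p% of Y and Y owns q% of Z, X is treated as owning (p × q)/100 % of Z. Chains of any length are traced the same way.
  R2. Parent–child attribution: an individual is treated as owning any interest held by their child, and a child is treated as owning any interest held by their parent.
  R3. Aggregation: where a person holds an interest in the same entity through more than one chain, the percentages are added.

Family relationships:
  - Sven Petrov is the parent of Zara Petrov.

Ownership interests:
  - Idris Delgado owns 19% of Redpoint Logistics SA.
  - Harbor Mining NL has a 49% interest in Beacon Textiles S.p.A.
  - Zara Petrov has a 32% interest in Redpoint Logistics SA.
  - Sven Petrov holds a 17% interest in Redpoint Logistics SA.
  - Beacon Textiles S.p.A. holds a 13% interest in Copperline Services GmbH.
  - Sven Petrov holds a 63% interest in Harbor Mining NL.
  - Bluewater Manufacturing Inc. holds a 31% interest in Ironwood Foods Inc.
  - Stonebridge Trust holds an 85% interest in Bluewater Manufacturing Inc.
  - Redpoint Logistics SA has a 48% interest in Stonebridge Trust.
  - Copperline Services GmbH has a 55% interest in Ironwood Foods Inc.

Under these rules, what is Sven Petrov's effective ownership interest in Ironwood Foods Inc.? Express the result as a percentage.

By parent–child attribution (R2), Sven Petrov is treated as also owning Zara Petrov's interest in Redpoint Logistics SA, giving 17% + 32% = 49%.
Chain via Harbor Mining NL → Beacon Textiles S.p.A. → Copperline Services GmbH (R1): 63% × 49% × 13% × 55% = 2.207205% of Ironwood Foods Inc.
Chain via Redpoint Logistics SA → Stonebridge Trust → Bluewater Manufacturing Inc. (R1): 49% × 48% × 85% × 31% = 6.19752% of Ironwood Foods Inc.
Aggregating (R3): 2.207205% + 6.19752% = 8.404725%.

8.404725%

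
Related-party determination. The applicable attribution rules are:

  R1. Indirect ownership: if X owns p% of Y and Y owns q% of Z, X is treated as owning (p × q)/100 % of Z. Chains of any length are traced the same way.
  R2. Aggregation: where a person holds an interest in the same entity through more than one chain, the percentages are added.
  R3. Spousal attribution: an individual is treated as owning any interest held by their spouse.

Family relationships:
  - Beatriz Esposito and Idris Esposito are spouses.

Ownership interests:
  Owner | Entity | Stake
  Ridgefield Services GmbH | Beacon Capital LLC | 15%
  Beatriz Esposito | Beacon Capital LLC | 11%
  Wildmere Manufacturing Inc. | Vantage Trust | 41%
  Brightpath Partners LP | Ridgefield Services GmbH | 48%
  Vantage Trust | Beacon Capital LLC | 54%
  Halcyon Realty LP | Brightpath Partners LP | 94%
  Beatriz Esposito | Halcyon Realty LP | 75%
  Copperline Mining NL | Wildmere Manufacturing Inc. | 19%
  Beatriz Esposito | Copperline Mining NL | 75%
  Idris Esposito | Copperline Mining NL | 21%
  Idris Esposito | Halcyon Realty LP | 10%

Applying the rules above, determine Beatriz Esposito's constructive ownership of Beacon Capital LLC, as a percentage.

By spousal attribution (R3), Beatriz Esposito is treated as also owning Idris Esposito's interest in Copperline Mining NL, giving 75% + 21% = 96%.
By spousal attribution (R3), Beatriz Esposito is treated as also owning Idris Esposito's interest in Halcyon Realty LP, giving 75% + 10% = 85%.
Chain via Copperline Mining NL → Wildmere Manufacturing Inc. → Vantage Trust (R1): 96% × 19% × 41% × 54% = 4.038336% of Beacon Capital LLC.
Chain via Halcyon Realty LP → Brightpath Partners LP → Ridgefield Services GmbH (R1): 85% × 94% × 48% × 15% = 5.7528% of Beacon Capital LLC.
Direct interest in Beacon Capital LLC: 11%.
Aggregating (R2): 4.038336% + 5.7528% + 11% = 20.791136%.

20.791136%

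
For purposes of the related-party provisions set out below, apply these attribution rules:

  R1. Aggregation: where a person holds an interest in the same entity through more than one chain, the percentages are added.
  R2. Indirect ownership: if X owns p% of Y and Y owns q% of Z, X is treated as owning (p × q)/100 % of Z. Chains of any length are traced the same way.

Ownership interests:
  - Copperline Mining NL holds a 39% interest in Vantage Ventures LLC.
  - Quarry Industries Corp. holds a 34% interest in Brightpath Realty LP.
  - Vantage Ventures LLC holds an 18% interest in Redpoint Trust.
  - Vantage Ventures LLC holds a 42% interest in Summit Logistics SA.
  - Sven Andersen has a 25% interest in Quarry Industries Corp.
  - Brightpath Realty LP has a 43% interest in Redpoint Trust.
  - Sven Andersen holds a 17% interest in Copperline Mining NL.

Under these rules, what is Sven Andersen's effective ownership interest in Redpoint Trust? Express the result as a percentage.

Chain via Quarry Industries Corp. → Brightpath Realty LP (R2): 25% × 34% × 43% = 3.655% of Redpoint Trust.
Chain via Copperline Mining NL → Vantage Ventures LLC (R2): 17% × 39% × 18% = 1.1934% of Redpoint Trust.
Aggregating (R1): 3.655% + 1.1934% = 4.8484%.

4.8484%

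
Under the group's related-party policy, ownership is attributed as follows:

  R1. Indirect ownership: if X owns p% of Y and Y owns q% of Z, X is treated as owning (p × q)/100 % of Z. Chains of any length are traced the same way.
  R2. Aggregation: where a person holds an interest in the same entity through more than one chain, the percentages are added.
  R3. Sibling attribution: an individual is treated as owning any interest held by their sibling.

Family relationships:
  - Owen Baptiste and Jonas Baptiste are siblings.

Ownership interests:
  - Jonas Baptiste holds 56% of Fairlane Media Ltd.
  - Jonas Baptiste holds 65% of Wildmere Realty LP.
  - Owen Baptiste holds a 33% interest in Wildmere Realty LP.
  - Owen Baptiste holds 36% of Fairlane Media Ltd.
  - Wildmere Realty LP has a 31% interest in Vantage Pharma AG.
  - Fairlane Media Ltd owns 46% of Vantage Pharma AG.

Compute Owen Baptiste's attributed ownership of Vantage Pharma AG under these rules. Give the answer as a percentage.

By sibling attribution (R3), Owen Baptiste is treated as also owning Jonas Baptiste's interest in Wildmere Realty LP, giving 33% + 65% = 98%.
By sibling attribution (R3), Owen Baptiste is treated as also owning Jonas Baptiste's interest in Fairlane Media Ltd, giving 36% + 56% = 92%.
Chain via Wildmere Realty LP (R1): 98% × 31% = 30.38% of Vantage Pharma AG.
Chain via Fairlane Media Ltd (R1): 92% × 46% = 42.32% of Vantage Pharma AG.
Aggregating (R2): 30.38% + 42.32% = 72.7%.

72.7%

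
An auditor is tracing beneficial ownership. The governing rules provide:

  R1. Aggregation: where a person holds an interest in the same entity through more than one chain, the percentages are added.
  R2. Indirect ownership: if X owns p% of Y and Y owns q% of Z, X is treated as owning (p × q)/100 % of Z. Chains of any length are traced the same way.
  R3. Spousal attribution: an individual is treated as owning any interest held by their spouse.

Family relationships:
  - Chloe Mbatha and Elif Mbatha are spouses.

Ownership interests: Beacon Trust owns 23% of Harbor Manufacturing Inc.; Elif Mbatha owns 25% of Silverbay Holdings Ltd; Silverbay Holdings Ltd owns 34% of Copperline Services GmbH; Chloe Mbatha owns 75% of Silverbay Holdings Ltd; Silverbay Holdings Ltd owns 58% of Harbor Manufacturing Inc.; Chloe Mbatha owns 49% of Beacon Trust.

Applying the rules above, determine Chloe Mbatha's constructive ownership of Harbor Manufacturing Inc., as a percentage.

By spousal attribution (R3), Chloe Mbatha is treated as also owning Elif Mbatha's interest in Silverbay Holdings Ltd, giving 75% + 25% = 100%.
Chain via Silverbay Holdings Ltd (R2): 100% × 58% = 58% of Harbor Manufacturing Inc.
Chain via Beacon Trust (R2): 49% × 23% = 11.27% of Harbor Manufacturing Inc.
Aggregating (R1): 58% + 11.27% = 69.27%.

69.27%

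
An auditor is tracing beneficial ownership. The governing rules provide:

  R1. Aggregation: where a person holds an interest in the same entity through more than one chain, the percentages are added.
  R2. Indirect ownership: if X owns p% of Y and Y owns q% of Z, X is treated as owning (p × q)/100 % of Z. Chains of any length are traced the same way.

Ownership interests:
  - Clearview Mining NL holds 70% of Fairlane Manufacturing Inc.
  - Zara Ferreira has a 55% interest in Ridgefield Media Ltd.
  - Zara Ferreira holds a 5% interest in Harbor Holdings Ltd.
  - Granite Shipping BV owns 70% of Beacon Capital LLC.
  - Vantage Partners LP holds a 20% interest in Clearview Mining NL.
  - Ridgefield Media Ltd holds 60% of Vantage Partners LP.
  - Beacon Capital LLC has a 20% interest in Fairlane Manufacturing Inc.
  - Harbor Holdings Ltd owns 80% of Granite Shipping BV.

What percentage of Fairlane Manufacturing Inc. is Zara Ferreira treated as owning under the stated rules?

Chain via Ridgefield Media Ltd → Vantage Partners LP → Clearview Mining NL (R2): 55% × 60% × 20% × 70% = 4.62% of Fairlane Manufacturing Inc.
Chain via Harbor Holdings Ltd → Granite Shipping BV → Beacon Capital LLC (R2): 5% × 80% × 70% × 20% = 0.56% of Fairlane Manufacturing Inc.
Aggregating (R1): 4.62% + 0.56% = 5.18%.

5.18%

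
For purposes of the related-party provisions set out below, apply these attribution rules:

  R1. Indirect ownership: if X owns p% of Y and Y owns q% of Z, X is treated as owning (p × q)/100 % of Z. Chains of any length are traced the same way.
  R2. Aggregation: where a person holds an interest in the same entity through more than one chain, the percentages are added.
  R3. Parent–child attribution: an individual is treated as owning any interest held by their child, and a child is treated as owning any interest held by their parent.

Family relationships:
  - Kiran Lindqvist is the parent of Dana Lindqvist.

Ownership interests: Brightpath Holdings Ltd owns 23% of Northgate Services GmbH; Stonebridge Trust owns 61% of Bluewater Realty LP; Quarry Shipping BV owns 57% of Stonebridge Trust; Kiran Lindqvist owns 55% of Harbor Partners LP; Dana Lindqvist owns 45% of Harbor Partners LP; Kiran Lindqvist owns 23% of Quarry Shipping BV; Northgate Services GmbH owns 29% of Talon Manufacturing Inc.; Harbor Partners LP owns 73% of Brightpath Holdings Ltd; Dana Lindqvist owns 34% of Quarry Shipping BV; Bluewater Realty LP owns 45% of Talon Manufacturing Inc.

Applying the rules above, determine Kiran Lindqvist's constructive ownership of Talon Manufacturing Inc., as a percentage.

13.787605%

By parent–child attribution (R3), Kiran Lindqvist is treated as also owning Dana Lindqvist's interest in Quarry Shipping BV, giving 23% + 34% = 57%.
By parent–child attribution (R3), Kiran Lindqvist is treated as also owning Dana Lindqvist's interest in Harbor Partners LP, giving 55% + 45% = 100%.
Chain via Quarry Shipping BV → Stonebridge Trust → Bluewater Realty LP (R1): 57% × 57% × 61% × 45% = 8.918505% of Talon Manufacturing Inc.
Chain via Harbor Partners LP → Brightpath Holdings Ltd → Northgate Services GmbH (R1): 100% × 73% × 23% × 29% = 4.8691% of Talon Manufacturing Inc.
Aggregating (R2): 8.918505% + 4.8691% = 13.787605%.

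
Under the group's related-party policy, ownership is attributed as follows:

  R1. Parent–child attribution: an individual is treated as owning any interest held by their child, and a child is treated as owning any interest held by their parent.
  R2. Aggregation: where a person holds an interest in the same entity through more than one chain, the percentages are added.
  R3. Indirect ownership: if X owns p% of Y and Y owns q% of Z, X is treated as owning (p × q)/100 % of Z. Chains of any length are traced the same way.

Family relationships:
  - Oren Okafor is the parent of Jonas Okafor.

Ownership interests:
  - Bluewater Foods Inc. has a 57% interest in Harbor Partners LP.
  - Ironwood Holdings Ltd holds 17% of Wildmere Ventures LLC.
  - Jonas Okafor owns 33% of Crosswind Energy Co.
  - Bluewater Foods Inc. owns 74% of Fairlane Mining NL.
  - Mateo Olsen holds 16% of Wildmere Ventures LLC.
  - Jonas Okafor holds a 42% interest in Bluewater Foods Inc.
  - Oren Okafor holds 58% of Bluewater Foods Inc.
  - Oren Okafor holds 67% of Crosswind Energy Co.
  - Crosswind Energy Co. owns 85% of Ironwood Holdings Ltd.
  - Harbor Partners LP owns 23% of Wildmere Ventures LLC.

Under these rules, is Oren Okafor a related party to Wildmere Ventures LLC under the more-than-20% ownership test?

By parent–child attribution (R1), Oren Okafor is treated as also owning Jonas Okafor's interest in Bluewater Foods Inc, giving 58% + 42% = 100%.
By parent–child attribution (R1), Oren Okafor is treated as also owning Jonas Okafor's interest in Crosswind Energy Co, giving 67% + 33% = 100%.
Chain via Bluewater Foods Inc. → Harbor Partners LP (R3): 100% × 57% × 23% = 13.11% of Wildmere Ventures LLC.
Chain via Crosswind Energy Co. → Ironwood Holdings Ltd (R3): 100% × 85% × 17% = 14.45% of Wildmere Ventures LLC.
Aggregating (R2): 13.11% + 14.45% = 27.56%.
27.56% exceeds the 20% threshold, so Oren is a related party to Wildmere Ventures LLC.

Yes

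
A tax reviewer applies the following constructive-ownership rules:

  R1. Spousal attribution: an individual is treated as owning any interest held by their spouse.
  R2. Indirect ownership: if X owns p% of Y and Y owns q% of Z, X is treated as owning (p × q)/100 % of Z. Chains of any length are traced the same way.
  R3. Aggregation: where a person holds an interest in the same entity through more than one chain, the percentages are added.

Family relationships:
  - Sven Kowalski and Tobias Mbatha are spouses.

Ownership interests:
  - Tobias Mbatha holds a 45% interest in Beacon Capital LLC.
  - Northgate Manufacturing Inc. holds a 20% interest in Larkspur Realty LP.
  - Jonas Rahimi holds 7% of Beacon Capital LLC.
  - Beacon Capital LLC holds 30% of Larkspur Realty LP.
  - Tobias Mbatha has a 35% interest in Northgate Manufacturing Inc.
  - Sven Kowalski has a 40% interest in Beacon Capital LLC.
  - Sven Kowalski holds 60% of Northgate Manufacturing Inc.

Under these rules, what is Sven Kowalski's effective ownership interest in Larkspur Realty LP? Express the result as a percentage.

By spousal attribution (R1), Sven Kowalski is treated as also owning Tobias Mbatha's interest in Beacon Capital LLC, giving 40% + 45% = 85%.
By spousal attribution (R1), Sven Kowalski is treated as also owning Tobias Mbatha's interest in Northgate Manufacturing Inc, giving 60% + 35% = 95%.
Chain via Beacon Capital LLC (R2): 85% × 30% = 25.5% of Larkspur Realty LP.
Chain via Northgate Manufacturing Inc. (R2): 95% × 20% = 19% of Larkspur Realty LP.
Aggregating (R3): 25.5% + 19% = 44.5%.

44.5%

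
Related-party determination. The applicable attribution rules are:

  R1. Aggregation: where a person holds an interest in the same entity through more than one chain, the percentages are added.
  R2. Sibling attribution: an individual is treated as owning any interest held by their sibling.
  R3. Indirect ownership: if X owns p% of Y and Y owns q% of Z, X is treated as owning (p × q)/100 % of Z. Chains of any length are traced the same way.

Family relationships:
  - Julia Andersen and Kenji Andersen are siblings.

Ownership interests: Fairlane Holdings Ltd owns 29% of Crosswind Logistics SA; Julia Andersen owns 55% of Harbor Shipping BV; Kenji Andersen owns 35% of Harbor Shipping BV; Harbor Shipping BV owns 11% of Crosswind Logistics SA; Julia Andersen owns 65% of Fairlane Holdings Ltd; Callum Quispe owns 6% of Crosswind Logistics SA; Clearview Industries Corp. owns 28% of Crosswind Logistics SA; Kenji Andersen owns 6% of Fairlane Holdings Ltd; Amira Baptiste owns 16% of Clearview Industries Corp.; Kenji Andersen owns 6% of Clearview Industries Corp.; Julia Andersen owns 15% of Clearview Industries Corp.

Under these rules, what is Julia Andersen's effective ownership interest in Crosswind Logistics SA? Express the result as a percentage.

36.37%

By sibling attribution (R2), Julia Andersen is treated as also owning Kenji Andersen's interest in Clearview Industries Corp, giving 15% + 6% = 21%.
By sibling attribution (R2), Julia Andersen is treated as also owning Kenji Andersen's interest in Harbor Shipping BV, giving 55% + 35% = 90%.
By sibling attribution (R2), Julia Andersen is treated as also owning Kenji Andersen's interest in Fairlane Holdings Ltd, giving 65% + 6% = 71%.
Chain via Clearview Industries Corp. (R3): 21% × 28% = 5.88% of Crosswind Logistics SA.
Chain via Harbor Shipping BV (R3): 90% × 11% = 9.9% of Crosswind Logistics SA.
Chain via Fairlane Holdings Ltd (R3): 71% × 29% = 20.59% of Crosswind Logistics SA.
Aggregating (R1): 5.88% + 9.9% + 20.59% = 36.37%.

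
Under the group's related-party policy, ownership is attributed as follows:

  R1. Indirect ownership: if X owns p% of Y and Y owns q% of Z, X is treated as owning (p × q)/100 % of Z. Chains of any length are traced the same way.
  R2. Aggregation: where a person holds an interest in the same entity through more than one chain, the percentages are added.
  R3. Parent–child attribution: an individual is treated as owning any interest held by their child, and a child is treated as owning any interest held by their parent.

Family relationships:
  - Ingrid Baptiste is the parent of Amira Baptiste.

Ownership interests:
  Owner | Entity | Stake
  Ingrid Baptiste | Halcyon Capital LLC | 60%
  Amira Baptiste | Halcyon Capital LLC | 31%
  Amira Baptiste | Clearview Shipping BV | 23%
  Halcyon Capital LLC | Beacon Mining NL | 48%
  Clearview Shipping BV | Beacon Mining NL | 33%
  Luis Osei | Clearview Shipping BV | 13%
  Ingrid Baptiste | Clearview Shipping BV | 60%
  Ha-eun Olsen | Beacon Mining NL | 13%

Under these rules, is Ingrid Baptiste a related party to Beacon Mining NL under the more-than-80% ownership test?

By parent–child attribution (R3), Ingrid Baptiste is treated as also owning Amira Baptiste's interest in Clearview Shipping BV, giving 60% + 23% = 83%.
By parent–child attribution (R3), Ingrid Baptiste is treated as also owning Amira Baptiste's interest in Halcyon Capital LLC, giving 60% + 31% = 91%.
Chain via Clearview Shipping BV (R1): 83% × 33% = 27.39% of Beacon Mining NL.
Chain via Halcyon Capital LLC (R1): 91% × 48% = 43.68% of Beacon Mining NL.
Aggregating (R2): 27.39% + 43.68% = 71.07%.
71.07% does not exceed the 80% threshold, so Ingrid is not a related party to Beacon Mining NL.

No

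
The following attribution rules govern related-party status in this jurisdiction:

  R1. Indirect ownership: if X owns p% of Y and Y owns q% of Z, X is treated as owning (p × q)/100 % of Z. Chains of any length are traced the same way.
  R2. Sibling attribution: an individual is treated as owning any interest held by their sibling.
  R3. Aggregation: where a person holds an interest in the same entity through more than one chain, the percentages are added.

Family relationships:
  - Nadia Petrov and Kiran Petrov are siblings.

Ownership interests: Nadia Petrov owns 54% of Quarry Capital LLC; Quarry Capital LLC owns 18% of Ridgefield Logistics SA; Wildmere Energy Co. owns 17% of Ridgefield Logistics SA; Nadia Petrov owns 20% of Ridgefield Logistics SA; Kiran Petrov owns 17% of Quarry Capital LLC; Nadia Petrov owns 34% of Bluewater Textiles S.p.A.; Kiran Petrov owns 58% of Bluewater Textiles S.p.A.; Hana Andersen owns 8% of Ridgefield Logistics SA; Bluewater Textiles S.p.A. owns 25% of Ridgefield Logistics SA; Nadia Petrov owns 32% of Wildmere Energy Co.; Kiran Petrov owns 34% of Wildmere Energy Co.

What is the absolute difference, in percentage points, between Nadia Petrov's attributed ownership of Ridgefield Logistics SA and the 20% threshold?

47

By sibling attribution (R2), Nadia Petrov is treated as also owning Kiran Petrov's interest in Wildmere Energy Co, giving 32% + 34% = 66%.
By sibling attribution (R2), Nadia Petrov is treated as also owning Kiran Petrov's interest in Quarry Capital LLC, giving 54% + 17% = 71%.
By sibling attribution (R2), Nadia Petrov is treated as also owning Kiran Petrov's interest in Bluewater Textiles S.p.A, giving 34% + 58% = 92%.
Chain via Wildmere Energy Co. (R1): 66% × 17% = 11.22% of Ridgefield Logistics SA.
Chain via Quarry Capital LLC (R1): 71% × 18% = 12.78% of Ridgefield Logistics SA.
Chain via Bluewater Textiles S.p.A. (R1): 92% × 25% = 23% of Ridgefield Logistics SA.
Direct interest in Ridgefield Logistics SA: 20%.
Aggregating (R3): 11.22% + 12.78% + 23% + 20% = 67%.
67% exceeds the 20% threshold by 47 percentage points.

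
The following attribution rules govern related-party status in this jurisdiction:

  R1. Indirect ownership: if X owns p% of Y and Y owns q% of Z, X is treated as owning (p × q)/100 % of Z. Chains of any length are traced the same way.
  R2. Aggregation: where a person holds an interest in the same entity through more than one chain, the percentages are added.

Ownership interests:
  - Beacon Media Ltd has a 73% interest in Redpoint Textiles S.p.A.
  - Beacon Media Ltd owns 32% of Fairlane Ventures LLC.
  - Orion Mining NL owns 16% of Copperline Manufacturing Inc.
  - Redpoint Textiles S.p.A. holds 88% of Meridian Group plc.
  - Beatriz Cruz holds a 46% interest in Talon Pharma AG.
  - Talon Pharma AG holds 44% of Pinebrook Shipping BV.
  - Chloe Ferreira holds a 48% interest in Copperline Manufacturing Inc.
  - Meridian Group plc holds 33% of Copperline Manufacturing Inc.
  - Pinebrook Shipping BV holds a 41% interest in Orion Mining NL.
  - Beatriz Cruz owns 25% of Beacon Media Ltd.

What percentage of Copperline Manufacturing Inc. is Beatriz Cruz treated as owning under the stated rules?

6.627544%

Chain via Beacon Media Ltd → Redpoint Textiles S.p.A. → Meridian Group plc (R1): 25% × 73% × 88% × 33% = 5.2998% of Copperline Manufacturing Inc.
Chain via Talon Pharma AG → Pinebrook Shipping BV → Orion Mining NL (R1): 46% × 44% × 41% × 16% = 1.327744% of Copperline Manufacturing Inc.
Aggregating (R2): 5.2998% + 1.327744% = 6.627544%.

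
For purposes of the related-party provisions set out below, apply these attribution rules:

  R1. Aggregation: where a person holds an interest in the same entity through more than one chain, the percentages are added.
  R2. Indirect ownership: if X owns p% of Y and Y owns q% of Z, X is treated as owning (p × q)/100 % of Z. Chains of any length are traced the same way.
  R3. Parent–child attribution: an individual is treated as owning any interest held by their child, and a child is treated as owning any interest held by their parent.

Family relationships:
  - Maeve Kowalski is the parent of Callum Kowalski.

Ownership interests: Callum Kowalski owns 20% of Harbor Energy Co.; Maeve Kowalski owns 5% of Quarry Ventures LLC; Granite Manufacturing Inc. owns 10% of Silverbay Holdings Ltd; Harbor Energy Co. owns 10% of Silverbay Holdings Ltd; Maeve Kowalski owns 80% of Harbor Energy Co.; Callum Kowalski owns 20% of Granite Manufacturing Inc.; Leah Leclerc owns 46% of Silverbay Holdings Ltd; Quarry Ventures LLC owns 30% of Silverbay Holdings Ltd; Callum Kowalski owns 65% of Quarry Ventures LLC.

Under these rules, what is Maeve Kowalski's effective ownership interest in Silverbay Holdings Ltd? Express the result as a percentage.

33%

By parent–child attribution (R3), Maeve Kowalski is treated as also owning Callum Kowalski's interest in Harbor Energy Co, giving 80% + 20% = 100%.
By parent–child attribution (R3), Maeve Kowalski is treated as also owning Callum Kowalski's interest in Quarry Ventures LLC, giving 5% + 65% = 70%.
By parent–child attribution (R3), Maeve Kowalski is treated as owning Callum Kowalski's 20% interest in Granite Manufacturing Inc.
Chain via Harbor Energy Co. (R2): 100% × 10% = 10% of Silverbay Holdings Ltd.
Chain via Quarry Ventures LLC (R2): 70% × 30% = 21% of Silverbay Holdings Ltd.
Chain via Granite Manufacturing Inc. (R2): 20% × 10% = 2% of Silverbay Holdings Ltd.
Aggregating (R1): 10% + 21% + 2% = 33%.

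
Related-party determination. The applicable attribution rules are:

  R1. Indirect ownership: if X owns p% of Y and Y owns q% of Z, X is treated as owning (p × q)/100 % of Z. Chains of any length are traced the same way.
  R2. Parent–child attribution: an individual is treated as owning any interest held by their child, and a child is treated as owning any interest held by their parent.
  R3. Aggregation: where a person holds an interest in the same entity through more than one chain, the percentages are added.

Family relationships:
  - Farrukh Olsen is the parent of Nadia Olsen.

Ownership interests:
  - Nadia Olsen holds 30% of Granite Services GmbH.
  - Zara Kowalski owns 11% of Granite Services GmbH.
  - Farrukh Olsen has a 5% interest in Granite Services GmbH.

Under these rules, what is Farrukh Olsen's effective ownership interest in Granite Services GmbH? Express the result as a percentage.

By parent–child attribution (R2), Farrukh Olsen is treated as also owning Nadia Olsen's interest in Granite Services GmbH, giving 5% + 30% = 35%.
Direct interest in Granite Services GmbH: 35%.

35%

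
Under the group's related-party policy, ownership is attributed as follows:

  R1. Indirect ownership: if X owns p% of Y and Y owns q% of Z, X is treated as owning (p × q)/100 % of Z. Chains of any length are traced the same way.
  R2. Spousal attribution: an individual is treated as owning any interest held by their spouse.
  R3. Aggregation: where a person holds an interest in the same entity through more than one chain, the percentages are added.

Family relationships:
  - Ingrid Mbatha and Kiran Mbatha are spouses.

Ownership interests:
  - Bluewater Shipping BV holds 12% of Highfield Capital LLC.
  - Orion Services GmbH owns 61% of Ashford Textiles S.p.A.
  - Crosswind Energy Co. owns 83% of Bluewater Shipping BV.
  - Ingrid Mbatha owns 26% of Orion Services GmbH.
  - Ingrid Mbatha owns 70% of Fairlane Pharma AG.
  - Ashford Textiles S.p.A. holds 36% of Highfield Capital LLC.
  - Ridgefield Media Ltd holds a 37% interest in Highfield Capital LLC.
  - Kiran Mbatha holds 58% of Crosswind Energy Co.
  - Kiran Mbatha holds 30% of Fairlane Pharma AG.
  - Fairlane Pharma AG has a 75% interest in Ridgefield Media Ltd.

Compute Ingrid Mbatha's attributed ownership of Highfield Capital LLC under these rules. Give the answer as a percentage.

By spousal attribution (R2), Ingrid Mbatha is treated as also owning Kiran Mbatha's interest in Fairlane Pharma AG, giving 70% + 30% = 100%.
By spousal attribution (R2), Ingrid Mbatha is treated as owning Kiran Mbatha's 58% interest in Crosswind Energy Co.
Chain via Orion Services GmbH → Ashford Textiles S.p.A. (R1): 26% × 61% × 36% = 5.7096% of Highfield Capital LLC.
Chain via Fairlane Pharma AG → Ridgefield Media Ltd (R1): 100% × 75% × 37% = 27.75% of Highfield Capital LLC.
Chain via Crosswind Energy Co. → Bluewater Shipping BV (R1): 58% × 83% × 12% = 5.7768% of Highfield Capital LLC.
Aggregating (R3): 5.7096% + 27.75% + 5.7768% = 39.2364%.

39.2364%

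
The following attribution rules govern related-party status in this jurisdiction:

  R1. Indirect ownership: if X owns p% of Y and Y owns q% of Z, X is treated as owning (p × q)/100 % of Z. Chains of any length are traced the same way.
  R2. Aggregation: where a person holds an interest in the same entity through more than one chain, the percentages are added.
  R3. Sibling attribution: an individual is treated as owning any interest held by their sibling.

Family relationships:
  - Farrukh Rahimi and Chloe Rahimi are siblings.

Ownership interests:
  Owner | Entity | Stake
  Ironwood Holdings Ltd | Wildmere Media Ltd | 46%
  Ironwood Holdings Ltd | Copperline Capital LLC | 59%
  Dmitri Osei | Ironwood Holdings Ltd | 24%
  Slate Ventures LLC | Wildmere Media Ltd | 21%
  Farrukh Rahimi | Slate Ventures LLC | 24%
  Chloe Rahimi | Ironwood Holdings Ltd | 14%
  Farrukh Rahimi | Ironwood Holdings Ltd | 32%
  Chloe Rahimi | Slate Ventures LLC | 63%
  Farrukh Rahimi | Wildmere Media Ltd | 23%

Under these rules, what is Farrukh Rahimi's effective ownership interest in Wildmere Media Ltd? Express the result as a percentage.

62.43%

By sibling attribution (R3), Farrukh Rahimi is treated as also owning Chloe Rahimi's interest in Slate Ventures LLC, giving 24% + 63% = 87%.
By sibling attribution (R3), Farrukh Rahimi is treated as also owning Chloe Rahimi's interest in Ironwood Holdings Ltd, giving 32% + 14% = 46%.
Chain via Slate Ventures LLC (R1): 87% × 21% = 18.27% of Wildmere Media Ltd.
Chain via Ironwood Holdings Ltd (R1): 46% × 46% = 21.16% of Wildmere Media Ltd.
Direct interest in Wildmere Media Ltd: 23%.
Aggregating (R2): 18.27% + 21.16% + 23% = 62.43%.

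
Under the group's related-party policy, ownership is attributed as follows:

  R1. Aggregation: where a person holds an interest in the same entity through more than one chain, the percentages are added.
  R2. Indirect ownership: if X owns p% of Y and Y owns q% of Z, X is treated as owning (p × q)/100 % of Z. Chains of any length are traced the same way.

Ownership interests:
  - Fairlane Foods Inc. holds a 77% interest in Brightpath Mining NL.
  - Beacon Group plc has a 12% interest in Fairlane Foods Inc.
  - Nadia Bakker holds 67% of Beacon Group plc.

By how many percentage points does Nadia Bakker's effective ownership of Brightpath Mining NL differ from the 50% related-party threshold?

43.8092

Chain via Beacon Group plc → Fairlane Foods Inc. (R2): 67% × 12% × 77% = 6.1908% of Brightpath Mining NL.
6.1908% falls short of the 50% threshold by 43.8092 percentage points.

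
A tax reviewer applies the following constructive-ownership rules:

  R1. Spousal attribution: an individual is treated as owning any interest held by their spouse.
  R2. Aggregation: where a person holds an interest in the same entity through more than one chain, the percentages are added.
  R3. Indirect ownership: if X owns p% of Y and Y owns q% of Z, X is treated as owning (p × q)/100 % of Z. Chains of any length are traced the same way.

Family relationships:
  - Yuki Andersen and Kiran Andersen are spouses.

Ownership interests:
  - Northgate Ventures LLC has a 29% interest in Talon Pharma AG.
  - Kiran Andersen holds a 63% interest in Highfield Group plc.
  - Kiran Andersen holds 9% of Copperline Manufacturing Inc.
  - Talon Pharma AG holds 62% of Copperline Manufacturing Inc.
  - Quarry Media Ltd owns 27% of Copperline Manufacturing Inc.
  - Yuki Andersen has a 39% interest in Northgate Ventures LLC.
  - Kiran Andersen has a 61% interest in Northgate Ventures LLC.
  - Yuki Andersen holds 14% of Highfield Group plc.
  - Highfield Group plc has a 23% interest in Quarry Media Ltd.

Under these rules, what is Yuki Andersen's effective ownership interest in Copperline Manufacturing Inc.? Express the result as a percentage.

By spousal attribution (R1), Yuki Andersen is treated as also owning Kiran Andersen's interest in Northgate Ventures LLC, giving 39% + 61% = 100%.
By spousal attribution (R1), Yuki Andersen is treated as also owning Kiran Andersen's interest in Highfield Group plc, giving 14% + 63% = 77%.
By spousal attribution (R1), Yuki Andersen is treated as owning Kiran Andersen's 9% interest in Copperline Manufacturing Inc.
Chain via Northgate Ventures LLC → Talon Pharma AG (R3): 100% × 29% × 62% = 17.98% of Copperline Manufacturing Inc.
Chain via Highfield Group plc → Quarry Media Ltd (R3): 77% × 23% × 27% = 4.7817% of Copperline Manufacturing Inc.
Direct interest in Copperline Manufacturing Inc: 9%.
Aggregating (R2): 17.98% + 4.7817% + 9% = 31.7617%.

31.7617%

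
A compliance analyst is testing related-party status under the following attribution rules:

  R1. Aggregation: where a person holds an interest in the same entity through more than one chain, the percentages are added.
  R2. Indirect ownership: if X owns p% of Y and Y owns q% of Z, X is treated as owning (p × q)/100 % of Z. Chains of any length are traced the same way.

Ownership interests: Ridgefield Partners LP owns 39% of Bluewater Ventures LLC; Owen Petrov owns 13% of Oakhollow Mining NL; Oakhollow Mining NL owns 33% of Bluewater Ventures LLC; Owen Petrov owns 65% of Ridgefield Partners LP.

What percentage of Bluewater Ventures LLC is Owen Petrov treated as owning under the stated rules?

Chain via Oakhollow Mining NL (R2): 13% × 33% = 4.29% of Bluewater Ventures LLC.
Chain via Ridgefield Partners LP (R2): 65% × 39% = 25.35% of Bluewater Ventures LLC.
Aggregating (R1): 4.29% + 25.35% = 29.64%.

29.64%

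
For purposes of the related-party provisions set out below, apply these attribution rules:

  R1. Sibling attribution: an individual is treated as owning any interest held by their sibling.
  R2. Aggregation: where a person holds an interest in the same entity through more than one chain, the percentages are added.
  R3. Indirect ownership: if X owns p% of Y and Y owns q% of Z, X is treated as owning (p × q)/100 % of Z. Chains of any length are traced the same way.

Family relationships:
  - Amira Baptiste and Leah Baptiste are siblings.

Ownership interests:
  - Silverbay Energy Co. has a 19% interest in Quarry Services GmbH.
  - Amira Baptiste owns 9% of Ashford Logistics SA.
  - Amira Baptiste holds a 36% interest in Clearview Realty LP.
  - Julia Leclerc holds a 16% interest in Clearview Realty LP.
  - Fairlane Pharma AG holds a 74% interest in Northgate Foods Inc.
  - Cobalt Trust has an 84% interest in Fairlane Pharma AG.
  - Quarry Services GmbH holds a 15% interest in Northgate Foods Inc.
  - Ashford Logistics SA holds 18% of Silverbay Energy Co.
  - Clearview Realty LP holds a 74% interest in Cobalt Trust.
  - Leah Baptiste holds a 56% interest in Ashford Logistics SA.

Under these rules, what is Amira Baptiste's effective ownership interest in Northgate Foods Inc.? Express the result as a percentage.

16.892874%

By sibling attribution (R1), Amira Baptiste is treated as also owning Leah Baptiste's interest in Ashford Logistics SA, giving 9% + 56% = 65%.
Chain via Clearview Realty LP → Cobalt Trust → Fairlane Pharma AG (R3): 36% × 74% × 84% × 74% = 16.559424% of Northgate Foods Inc.
Chain via Ashford Logistics SA → Silverbay Energy Co. → Quarry Services GmbH (R3): 65% × 18% × 19% × 15% = 0.33345% of Northgate Foods Inc.
Aggregating (R2): 16.559424% + 0.33345% = 16.892874%.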